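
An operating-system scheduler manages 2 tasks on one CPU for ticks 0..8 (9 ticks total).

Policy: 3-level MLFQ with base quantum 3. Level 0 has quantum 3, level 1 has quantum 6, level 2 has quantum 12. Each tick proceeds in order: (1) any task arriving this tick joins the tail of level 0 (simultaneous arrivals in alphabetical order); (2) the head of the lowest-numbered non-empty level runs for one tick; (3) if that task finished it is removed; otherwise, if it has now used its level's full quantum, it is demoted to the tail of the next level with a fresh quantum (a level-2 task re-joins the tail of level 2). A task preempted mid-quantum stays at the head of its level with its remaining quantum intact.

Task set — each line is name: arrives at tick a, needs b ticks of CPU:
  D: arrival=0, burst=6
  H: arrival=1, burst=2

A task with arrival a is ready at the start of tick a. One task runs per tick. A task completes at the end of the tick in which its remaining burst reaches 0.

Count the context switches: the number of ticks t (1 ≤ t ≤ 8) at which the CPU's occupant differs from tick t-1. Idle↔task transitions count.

t=0: L0/L1/L2 = D/-/- → run D
t=1: L0/L1/L2 = DH/-/- → run D
t=2: L0/L1/L2 = DH/-/- → run D
t=3: L0/L1/L2 = H/D/- → run H
t=4: L0/L1/L2 = H/D/- → run H
t=5: L0/L1/L2 = -/D/- → run D
t=6: L0/L1/L2 = -/D/- → run D
t=7: L0/L1/L2 = -/D/- → run D
t=8: (idle)

context switches = 3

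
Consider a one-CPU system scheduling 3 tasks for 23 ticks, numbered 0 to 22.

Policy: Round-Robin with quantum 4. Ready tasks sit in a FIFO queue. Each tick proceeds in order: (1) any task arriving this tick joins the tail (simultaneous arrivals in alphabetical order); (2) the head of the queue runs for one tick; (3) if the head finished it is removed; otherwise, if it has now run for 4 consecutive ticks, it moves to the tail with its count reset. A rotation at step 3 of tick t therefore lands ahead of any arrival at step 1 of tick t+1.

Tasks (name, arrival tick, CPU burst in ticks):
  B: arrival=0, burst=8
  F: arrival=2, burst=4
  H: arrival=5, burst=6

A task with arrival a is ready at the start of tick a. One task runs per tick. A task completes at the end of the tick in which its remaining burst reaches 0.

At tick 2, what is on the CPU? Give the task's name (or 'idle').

t=0: queue=[B] q_used=0 → run B
t=1: queue=[B] q_used=1 → run B
t=2: queue=[B,F] q_used=2 → run B
t=3: queue=[B,F] q_used=3 → run B
t=4: queue=[F,B] q_used=0 → run F
t=5: queue=[F,B,H] q_used=1 → run F
t=6: queue=[F,B,H] q_used=2 → run F
t=7: queue=[F,B,H] q_used=3 → run F
t=8: queue=[B,H] q_used=0 → run B
t=9: queue=[B,H] q_used=1 → run B
t=10: queue=[B,H] q_used=2 → run B
t=11: queue=[B,H] q_used=3 → run B
t=12: queue=[H] q_used=0 → run H
t=13: queue=[H] q_used=1 → run H
t=14: queue=[H] q_used=2 → run H
t=15: queue=[H] q_used=3 → run H
t=16: queue=[H] q_used=0 → run H
t=17: queue=[H] q_used=1 → run H
t=18: (idle)
t=19: (idle)
t=20: (idle)
t=21: (idle)
t=22: (idle)

running at tick 2 = B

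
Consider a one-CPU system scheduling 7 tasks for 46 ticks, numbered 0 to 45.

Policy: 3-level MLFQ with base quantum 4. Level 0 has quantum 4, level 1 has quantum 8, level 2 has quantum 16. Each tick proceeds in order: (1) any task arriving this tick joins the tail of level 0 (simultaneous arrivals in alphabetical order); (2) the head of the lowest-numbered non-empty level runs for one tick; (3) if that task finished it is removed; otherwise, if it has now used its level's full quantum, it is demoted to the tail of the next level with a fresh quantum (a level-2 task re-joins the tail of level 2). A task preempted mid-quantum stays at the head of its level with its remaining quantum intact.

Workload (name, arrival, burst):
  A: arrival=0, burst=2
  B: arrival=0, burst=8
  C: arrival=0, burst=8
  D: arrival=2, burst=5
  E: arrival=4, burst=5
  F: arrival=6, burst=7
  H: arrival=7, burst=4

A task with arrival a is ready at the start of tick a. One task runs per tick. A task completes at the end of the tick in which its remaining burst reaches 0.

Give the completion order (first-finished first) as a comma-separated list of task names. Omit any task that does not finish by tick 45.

completion order = A, H, B, C, D, E, F

t=0: L0/L1/L2 = ABC/-/- → run A
t=1: L0/L1/L2 = ABC/-/- → run A
t=2: L0/L1/L2 = BCD/-/- → run B
t=3: L0/L1/L2 = BCD/-/- → run B
t=4: L0/L1/L2 = BCDE/-/- → run B
t=5: L0/L1/L2 = BCDE/-/- → run B
t=6: L0/L1/L2 = CDEF/B/- → run C
t=7: L0/L1/L2 = CDEFH/B/- → run C
t=8: L0/L1/L2 = CDEFH/B/- → run C
t=9: L0/L1/L2 = CDEFH/B/- → run C
t=10: L0/L1/L2 = DEFH/BC/- → run D
t=11: L0/L1/L2 = DEFH/BC/- → run D
t=12: L0/L1/L2 = DEFH/BC/- → run D
t=13: L0/L1/L2 = DEFH/BC/- → run D
t=14: L0/L1/L2 = EFH/BCD/- → run E
t=15: L0/L1/L2 = EFH/BCD/- → run E
t=16: L0/L1/L2 = EFH/BCD/- → run E
t=17: L0/L1/L2 = EFH/BCD/- → run E
t=18: L0/L1/L2 = FH/BCDE/- → run F
t=19: L0/L1/L2 = FH/BCDE/- → run F
t=20: L0/L1/L2 = FH/BCDE/- → run F
t=21: L0/L1/L2 = FH/BCDE/- → run F
t=22: L0/L1/L2 = H/BCDEF/- → run H
t=23: L0/L1/L2 = H/BCDEF/- → run H
t=24: L0/L1/L2 = H/BCDEF/- → run H
t=25: L0/L1/L2 = H/BCDEF/- → run H
t=26: L0/L1/L2 = -/BCDEF/- → run B
t=27: L0/L1/L2 = -/BCDEF/- → run B
t=28: L0/L1/L2 = -/BCDEF/- → run B
t=29: L0/L1/L2 = -/BCDEF/- → run B
t=30: L0/L1/L2 = -/CDEF/- → run C
t=31: L0/L1/L2 = -/CDEF/- → run C
t=32: L0/L1/L2 = -/CDEF/- → run C
t=33: L0/L1/L2 = -/CDEF/- → run C
t=34: L0/L1/L2 = -/DEF/- → run D
t=35: L0/L1/L2 = -/EF/- → run E
t=36: L0/L1/L2 = -/F/- → run F
t=37: L0/L1/L2 = -/F/- → run F
t=38: L0/L1/L2 = -/F/- → run F
t=39: (idle)
t=40: (idle)
t=41: (idle)
t=42: (idle)
t=43: (idle)
t=44: (idle)
t=45: (idle)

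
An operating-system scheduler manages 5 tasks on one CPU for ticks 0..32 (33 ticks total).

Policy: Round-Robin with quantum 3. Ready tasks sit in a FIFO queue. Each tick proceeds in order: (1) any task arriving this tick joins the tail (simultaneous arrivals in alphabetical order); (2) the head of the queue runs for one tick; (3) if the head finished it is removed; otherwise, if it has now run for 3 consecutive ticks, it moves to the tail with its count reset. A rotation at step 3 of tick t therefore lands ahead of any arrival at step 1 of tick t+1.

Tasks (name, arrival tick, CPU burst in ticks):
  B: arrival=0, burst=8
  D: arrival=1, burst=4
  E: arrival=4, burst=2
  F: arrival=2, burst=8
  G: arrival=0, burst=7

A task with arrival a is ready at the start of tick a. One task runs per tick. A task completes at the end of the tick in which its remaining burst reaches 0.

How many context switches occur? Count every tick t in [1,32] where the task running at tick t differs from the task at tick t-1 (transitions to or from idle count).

t=0: queue=[B,G] q_used=0 → run B
t=1: queue=[B,G,D] q_used=1 → run B
t=2: queue=[B,G,D,F] q_used=2 → run B
t=3: queue=[G,D,F,B] q_used=0 → run G
t=4: queue=[G,D,F,B,E] q_used=1 → run G
t=5: queue=[G,D,F,B,E] q_used=2 → run G
t=6: queue=[D,F,B,E,G] q_used=0 → run D
t=7: queue=[D,F,B,E,G] q_used=1 → run D
t=8: queue=[D,F,B,E,G] q_used=2 → run D
t=9: queue=[F,B,E,G,D] q_used=0 → run F
t=10: queue=[F,B,E,G,D] q_used=1 → run F
t=11: queue=[F,B,E,G,D] q_used=2 → run F
t=12: queue=[B,E,G,D,F] q_used=0 → run B
t=13: queue=[B,E,G,D,F] q_used=1 → run B
t=14: queue=[B,E,G,D,F] q_used=2 → run B
t=15: queue=[E,G,D,F,B] q_used=0 → run E
t=16: queue=[E,G,D,F,B] q_used=1 → run E
t=17: queue=[G,D,F,B] q_used=0 → run G
t=18: queue=[G,D,F,B] q_used=1 → run G
t=19: queue=[G,D,F,B] q_used=2 → run G
t=20: queue=[D,F,B,G] q_used=0 → run D
t=21: queue=[F,B,G] q_used=0 → run F
t=22: queue=[F,B,G] q_used=1 → run F
t=23: queue=[F,B,G] q_used=2 → run F
t=24: queue=[B,G,F] q_used=0 → run B
t=25: queue=[B,G,F] q_used=1 → run B
t=26: queue=[G,F] q_used=0 → run G
t=27: queue=[F] q_used=0 → run F
t=28: queue=[F] q_used=1 → run F
t=29: (idle)
t=30: (idle)
t=31: (idle)
t=32: (idle)

context switches = 12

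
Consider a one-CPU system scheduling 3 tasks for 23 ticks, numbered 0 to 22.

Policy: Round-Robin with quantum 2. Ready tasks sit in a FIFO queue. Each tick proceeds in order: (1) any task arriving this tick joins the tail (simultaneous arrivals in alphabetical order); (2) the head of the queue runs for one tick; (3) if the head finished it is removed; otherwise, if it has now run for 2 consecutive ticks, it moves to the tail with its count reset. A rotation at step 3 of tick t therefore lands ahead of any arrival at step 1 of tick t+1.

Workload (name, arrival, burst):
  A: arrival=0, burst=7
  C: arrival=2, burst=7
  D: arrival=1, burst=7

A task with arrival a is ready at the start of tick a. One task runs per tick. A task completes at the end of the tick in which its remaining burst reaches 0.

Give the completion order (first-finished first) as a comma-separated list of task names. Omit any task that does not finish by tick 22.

completion order = A, D, C

t=0: queue=[A] q_used=0 → run A
t=1: queue=[A,D] q_used=1 → run A
t=2: queue=[D,A,C] q_used=0 → run D
t=3: queue=[D,A,C] q_used=1 → run D
t=4: queue=[A,C,D] q_used=0 → run A
t=5: queue=[A,C,D] q_used=1 → run A
t=6: queue=[C,D,A] q_used=0 → run C
t=7: queue=[C,D,A] q_used=1 → run C
t=8: queue=[D,A,C] q_used=0 → run D
t=9: queue=[D,A,C] q_used=1 → run D
t=10: queue=[A,C,D] q_used=0 → run A
t=11: queue=[A,C,D] q_used=1 → run A
t=12: queue=[C,D,A] q_used=0 → run C
t=13: queue=[C,D,A] q_used=1 → run C
t=14: queue=[D,A,C] q_used=0 → run D
t=15: queue=[D,A,C] q_used=1 → run D
t=16: queue=[A,C,D] q_used=0 → run A
t=17: queue=[C,D] q_used=0 → run C
t=18: queue=[C,D] q_used=1 → run C
t=19: queue=[D,C] q_used=0 → run D
t=20: queue=[C] q_used=0 → run C
t=21: (idle)
t=22: (idle)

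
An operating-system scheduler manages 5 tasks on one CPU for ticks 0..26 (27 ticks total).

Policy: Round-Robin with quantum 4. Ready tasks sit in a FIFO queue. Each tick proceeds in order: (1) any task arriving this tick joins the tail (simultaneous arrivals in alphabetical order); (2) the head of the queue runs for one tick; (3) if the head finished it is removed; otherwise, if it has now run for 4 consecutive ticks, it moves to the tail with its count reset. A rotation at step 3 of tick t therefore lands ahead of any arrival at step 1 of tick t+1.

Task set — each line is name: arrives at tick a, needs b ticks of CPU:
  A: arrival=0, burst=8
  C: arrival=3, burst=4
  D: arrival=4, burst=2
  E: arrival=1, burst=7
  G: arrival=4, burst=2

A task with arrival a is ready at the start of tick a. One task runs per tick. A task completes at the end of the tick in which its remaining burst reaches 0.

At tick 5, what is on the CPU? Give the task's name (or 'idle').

running at tick 5 = E

t=0: queue=[A] q_used=0 → run A
t=1: queue=[A,E] q_used=1 → run A
t=2: queue=[A,E] q_used=2 → run A
t=3: queue=[A,E,C] q_used=3 → run A
t=4: queue=[E,C,A,D,G] q_used=0 → run E
t=5: queue=[E,C,A,D,G] q_used=1 → run E
t=6: queue=[E,C,A,D,G] q_used=2 → run E
t=7: queue=[E,C,A,D,G] q_used=3 → run E
t=8: queue=[C,A,D,G,E] q_used=0 → run C
t=9: queue=[C,A,D,G,E] q_used=1 → run C
t=10: queue=[C,A,D,G,E] q_used=2 → run C
t=11: queue=[C,A,D,G,E] q_used=3 → run C
t=12: queue=[A,D,G,E] q_used=0 → run A
t=13: queue=[A,D,G,E] q_used=1 → run A
t=14: queue=[A,D,G,E] q_used=2 → run A
t=15: queue=[A,D,G,E] q_used=3 → run A
t=16: queue=[D,G,E] q_used=0 → run D
t=17: queue=[D,G,E] q_used=1 → run D
t=18: queue=[G,E] q_used=0 → run G
t=19: queue=[G,E] q_used=1 → run G
t=20: queue=[E] q_used=0 → run E
t=21: queue=[E] q_used=1 → run E
t=22: queue=[E] q_used=2 → run E
t=23: (idle)
t=24: (idle)
t=25: (idle)
t=26: (idle)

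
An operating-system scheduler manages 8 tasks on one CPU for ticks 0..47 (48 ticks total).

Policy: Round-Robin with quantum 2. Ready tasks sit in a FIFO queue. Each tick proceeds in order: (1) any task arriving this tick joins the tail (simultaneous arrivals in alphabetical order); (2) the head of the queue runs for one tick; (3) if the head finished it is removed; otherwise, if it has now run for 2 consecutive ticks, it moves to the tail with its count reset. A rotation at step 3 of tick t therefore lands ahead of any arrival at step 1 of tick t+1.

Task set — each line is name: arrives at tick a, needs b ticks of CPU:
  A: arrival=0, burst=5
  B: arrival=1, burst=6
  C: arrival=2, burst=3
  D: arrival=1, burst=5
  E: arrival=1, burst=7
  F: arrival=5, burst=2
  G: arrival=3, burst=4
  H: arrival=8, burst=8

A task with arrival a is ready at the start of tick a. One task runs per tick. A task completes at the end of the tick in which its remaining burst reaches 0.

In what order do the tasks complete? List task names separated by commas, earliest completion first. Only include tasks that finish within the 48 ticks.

t=0: queue=[A] q_used=0 → run A
t=1: queue=[A,B,D,E] q_used=1 → run A
t=2: queue=[B,D,E,A,C] q_used=0 → run B
t=3: queue=[B,D,E,A,C,G] q_used=1 → run B
t=4: queue=[D,E,A,C,G,B] q_used=0 → run D
t=5: queue=[D,E,A,C,G,B,F] q_used=1 → run D
t=6: queue=[E,A,C,G,B,F,D] q_used=0 → run E
t=7: queue=[E,A,C,G,B,F,D] q_used=1 → run E
t=8: queue=[A,C,G,B,F,D,E,H] q_used=0 → run A
t=9: queue=[A,C,G,B,F,D,E,H] q_used=1 → run A
t=10: queue=[C,G,B,F,D,E,H,A] q_used=0 → run C
t=11: queue=[C,G,B,F,D,E,H,A] q_used=1 → run C
t=12: queue=[G,B,F,D,E,H,A,C] q_used=0 → run G
t=13: queue=[G,B,F,D,E,H,A,C] q_used=1 → run G
t=14: queue=[B,F,D,E,H,A,C,G] q_used=0 → run B
t=15: queue=[B,F,D,E,H,A,C,G] q_used=1 → run B
t=16: queue=[F,D,E,H,A,C,G,B] q_used=0 → run F
t=17: queue=[F,D,E,H,A,C,G,B] q_used=1 → run F
t=18: queue=[D,E,H,A,C,G,B] q_used=0 → run D
t=19: queue=[D,E,H,A,C,G,B] q_used=1 → run D
t=20: queue=[E,H,A,C,G,B,D] q_used=0 → run E
t=21: queue=[E,H,A,C,G,B,D] q_used=1 → run E
t=22: queue=[H,A,C,G,B,D,E] q_used=0 → run H
t=23: queue=[H,A,C,G,B,D,E] q_used=1 → run H
t=24: queue=[A,C,G,B,D,E,H] q_used=0 → run A
t=25: queue=[C,G,B,D,E,H] q_used=0 → run C
t=26: queue=[G,B,D,E,H] q_used=0 → run G
t=27: queue=[G,B,D,E,H] q_used=1 → run G
t=28: queue=[B,D,E,H] q_used=0 → run B
t=29: queue=[B,D,E,H] q_used=1 → run B
t=30: queue=[D,E,H] q_used=0 → run D
t=31: queue=[E,H] q_used=0 → run E
t=32: queue=[E,H] q_used=1 → run E
t=33: queue=[H,E] q_used=0 → run H
t=34: queue=[H,E] q_used=1 → run H
t=35: queue=[E,H] q_used=0 → run E
t=36: queue=[H] q_used=0 → run H
t=37: queue=[H] q_used=1 → run H
t=38: queue=[H] q_used=0 → run H
t=39: queue=[H] q_used=1 → run H
t=40: (idle)
t=41: (idle)
t=42: (idle)
t=43: (idle)
t=44: (idle)
t=45: (idle)
t=46: (idle)
t=47: (idle)

completion order = F, A, C, G, B, D, E, H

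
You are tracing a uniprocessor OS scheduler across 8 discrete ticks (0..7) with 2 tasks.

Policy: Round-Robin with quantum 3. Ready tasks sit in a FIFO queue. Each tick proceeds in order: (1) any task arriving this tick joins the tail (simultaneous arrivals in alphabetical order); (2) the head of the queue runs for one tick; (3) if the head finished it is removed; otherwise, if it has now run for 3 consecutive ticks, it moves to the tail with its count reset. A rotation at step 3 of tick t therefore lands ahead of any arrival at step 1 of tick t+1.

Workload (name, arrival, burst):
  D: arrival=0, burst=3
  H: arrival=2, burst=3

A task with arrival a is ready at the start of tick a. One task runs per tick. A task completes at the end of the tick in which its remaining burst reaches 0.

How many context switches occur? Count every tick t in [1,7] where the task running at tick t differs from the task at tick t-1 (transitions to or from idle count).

t=0: queue=[D] q_used=0 → run D
t=1: queue=[D] q_used=1 → run D
t=2: queue=[D,H] q_used=2 → run D
t=3: queue=[H] q_used=0 → run H
t=4: queue=[H] q_used=1 → run H
t=5: queue=[H] q_used=2 → run H
t=6: (idle)
t=7: (idle)

context switches = 2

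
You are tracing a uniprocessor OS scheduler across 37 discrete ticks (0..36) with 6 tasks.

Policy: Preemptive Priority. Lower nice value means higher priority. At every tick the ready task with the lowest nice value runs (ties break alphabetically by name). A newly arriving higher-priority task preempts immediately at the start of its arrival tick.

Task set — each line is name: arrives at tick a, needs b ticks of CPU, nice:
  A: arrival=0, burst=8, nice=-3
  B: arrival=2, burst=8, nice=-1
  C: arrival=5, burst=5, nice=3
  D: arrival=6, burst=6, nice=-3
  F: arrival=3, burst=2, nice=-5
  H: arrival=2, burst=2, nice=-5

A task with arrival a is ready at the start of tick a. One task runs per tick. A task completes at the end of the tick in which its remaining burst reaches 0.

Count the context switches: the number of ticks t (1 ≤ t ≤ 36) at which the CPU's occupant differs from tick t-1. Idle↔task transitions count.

context switches = 8

t=0: ready={A} → run A
t=1: ready={A} → run A
t=2: ready={A,B,H} → run H
t=3: ready={A,B,F,H} → run F
t=4: ready={A,B,F,H} → run F
t=5: ready={A,B,C,H} → run H
t=6: ready={A,B,C,D} → run A
t=7: ready={A,B,C,D} → run A
t=8: ready={A,B,C,D} → run A
t=9: ready={A,B,C,D} → run A
t=10: ready={A,B,C,D} → run A
t=11: ready={A,B,C,D} → run A
t=12: ready={B,C,D} → run D
t=13: ready={B,C,D} → run D
t=14: ready={B,C,D} → run D
t=15: ready={B,C,D} → run D
t=16: ready={B,C,D} → run D
t=17: ready={B,C,D} → run D
t=18: ready={B,C} → run B
t=19: ready={B,C} → run B
t=20: ready={B,C} → run B
t=21: ready={B,C} → run B
t=22: ready={B,C} → run B
t=23: ready={B,C} → run B
t=24: ready={B,C} → run B
t=25: ready={B,C} → run B
t=26: ready={C} → run C
t=27: ready={C} → run C
t=28: ready={C} → run C
t=29: ready={C} → run C
t=30: ready={C} → run C
t=31: (idle)
t=32: (idle)
t=33: (idle)
t=34: (idle)
t=35: (idle)
t=36: (idle)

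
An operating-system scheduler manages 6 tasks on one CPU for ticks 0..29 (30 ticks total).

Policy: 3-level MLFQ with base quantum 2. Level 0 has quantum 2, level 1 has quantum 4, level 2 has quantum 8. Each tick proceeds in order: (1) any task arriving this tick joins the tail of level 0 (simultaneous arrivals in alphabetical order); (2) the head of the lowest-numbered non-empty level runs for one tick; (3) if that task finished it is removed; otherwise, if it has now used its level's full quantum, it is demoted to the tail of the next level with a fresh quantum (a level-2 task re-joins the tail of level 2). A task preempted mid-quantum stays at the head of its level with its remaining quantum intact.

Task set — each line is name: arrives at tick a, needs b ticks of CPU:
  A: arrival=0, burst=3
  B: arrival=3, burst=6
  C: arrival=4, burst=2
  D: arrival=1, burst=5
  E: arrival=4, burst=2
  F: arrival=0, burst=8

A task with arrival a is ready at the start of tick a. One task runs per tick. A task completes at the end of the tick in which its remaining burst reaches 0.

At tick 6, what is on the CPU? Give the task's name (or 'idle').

running at tick 6 = B

t=0: L0/L1/L2 = AF/-/- → run A
t=1: L0/L1/L2 = AFD/-/- → run A
t=2: L0/L1/L2 = FD/A/- → run F
t=3: L0/L1/L2 = FDB/A/- → run F
t=4: L0/L1/L2 = DBCE/AF/- → run D
t=5: L0/L1/L2 = DBCE/AF/- → run D
t=6: L0/L1/L2 = BCE/AFD/- → run B
t=7: L0/L1/L2 = BCE/AFD/- → run B
t=8: L0/L1/L2 = CE/AFDB/- → run C
t=9: L0/L1/L2 = CE/AFDB/- → run C
t=10: L0/L1/L2 = E/AFDB/- → run E
t=11: L0/L1/L2 = E/AFDB/- → run E
t=12: L0/L1/L2 = -/AFDB/- → run A
t=13: L0/L1/L2 = -/FDB/- → run F
t=14: L0/L1/L2 = -/FDB/- → run F
t=15: L0/L1/L2 = -/FDB/- → run F
t=16: L0/L1/L2 = -/FDB/- → run F
t=17: L0/L1/L2 = -/DB/F → run D
t=18: L0/L1/L2 = -/DB/F → run D
t=19: L0/L1/L2 = -/DB/F → run D
t=20: L0/L1/L2 = -/B/F → run B
t=21: L0/L1/L2 = -/B/F → run B
t=22: L0/L1/L2 = -/B/F → run B
t=23: L0/L1/L2 = -/B/F → run B
t=24: L0/L1/L2 = -/-/F → run F
t=25: L0/L1/L2 = -/-/F → run F
t=26: (idle)
t=27: (idle)
t=28: (idle)
t=29: (idle)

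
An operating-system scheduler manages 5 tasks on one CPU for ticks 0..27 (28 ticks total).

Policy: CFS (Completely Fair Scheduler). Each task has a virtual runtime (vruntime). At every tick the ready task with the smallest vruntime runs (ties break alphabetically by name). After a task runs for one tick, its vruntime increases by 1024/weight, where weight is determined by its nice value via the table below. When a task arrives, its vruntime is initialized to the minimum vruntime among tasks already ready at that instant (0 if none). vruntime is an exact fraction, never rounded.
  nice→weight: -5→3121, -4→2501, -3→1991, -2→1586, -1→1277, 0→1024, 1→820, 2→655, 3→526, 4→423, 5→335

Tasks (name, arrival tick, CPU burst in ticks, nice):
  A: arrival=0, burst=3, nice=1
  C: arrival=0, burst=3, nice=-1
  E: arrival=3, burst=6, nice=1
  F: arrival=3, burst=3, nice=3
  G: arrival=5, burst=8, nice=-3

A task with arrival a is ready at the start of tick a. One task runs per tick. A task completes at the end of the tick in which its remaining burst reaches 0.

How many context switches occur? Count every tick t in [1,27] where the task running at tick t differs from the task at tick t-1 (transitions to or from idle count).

t=0: vr[A=0 C=0] → run A
t=1: vr[A=256/205 C=0] → run C
t=2: vr[A=256/205 C=1024/1277] → run C
t=3: vr[A=256/205 C=2048/1277 E=256/205 F=256/205] → run A
t=4: vr[A=512/205 C=2048/1277 E=256/205 F=256/205] → run E
t=5: vr[A=512/205 C=2048/1277 E=512/205 F=256/205 G=256/205] → run F
t=6: vr[A=512/205 C=2048/1277 E=512/205 F=172288/53915 G=256/205] → run G
t=7: vr[A=512/205 C=2048/1277 E=512/205 F=172288/53915 G=719616/408155] → run C
t=8: vr[A=512/205 E=512/205 F=172288/53915 G=719616/408155] → run G
t=9: vr[A=512/205 E=512/205 F=172288/53915 G=929536/408155] → run G
t=10: vr[A=512/205 E=512/205 F=172288/53915 G=1139456/408155] → run A
t=11: vr[E=512/205 F=172288/53915 G=1139456/408155] → run E
t=12: vr[E=768/205 F=172288/53915 G=1139456/408155] → run G
t=13: vr[E=768/205 F=172288/53915 G=1349376/408155] → run F
t=14: vr[E=768/205 F=277248/53915 G=1349376/408155] → run G
t=15: vr[E=768/205 F=277248/53915 G=1559296/408155] → run E
t=16: vr[E=1024/205 F=277248/53915 G=1559296/408155] → run G
t=17: vr[E=1024/205 F=277248/53915 G=1769216/408155] → run G
t=18: vr[E=1024/205 F=277248/53915 G=1979136/408155] → run G
t=19: vr[E=1024/205 F=277248/53915] → run E
t=20: vr[E=256/41 F=277248/53915] → run F
t=21: vr[E=256/41] → run E
t=22: vr[E=1536/205] → run E
t=23: (idle)
t=24: (idle)
t=25: (idle)
t=26: (idle)
t=27: (idle)

context switches = 18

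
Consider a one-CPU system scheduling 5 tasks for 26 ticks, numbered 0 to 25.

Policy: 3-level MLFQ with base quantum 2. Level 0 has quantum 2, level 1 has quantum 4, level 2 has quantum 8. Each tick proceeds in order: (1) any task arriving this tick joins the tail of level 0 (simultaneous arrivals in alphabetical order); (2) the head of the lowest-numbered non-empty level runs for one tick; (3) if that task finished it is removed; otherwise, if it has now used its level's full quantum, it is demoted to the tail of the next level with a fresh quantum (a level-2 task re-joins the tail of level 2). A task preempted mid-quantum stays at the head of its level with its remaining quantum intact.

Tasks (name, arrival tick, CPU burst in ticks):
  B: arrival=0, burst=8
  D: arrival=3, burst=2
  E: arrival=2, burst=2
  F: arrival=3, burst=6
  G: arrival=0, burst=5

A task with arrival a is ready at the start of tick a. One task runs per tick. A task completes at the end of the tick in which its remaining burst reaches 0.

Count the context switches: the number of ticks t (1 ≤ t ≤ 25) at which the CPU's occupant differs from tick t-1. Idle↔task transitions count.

context switches = 9

t=0: L0/L1/L2 = BG/-/- → run B
t=1: L0/L1/L2 = BG/-/- → run B
t=2: L0/L1/L2 = GE/B/- → run G
t=3: L0/L1/L2 = GEDF/B/- → run G
t=4: L0/L1/L2 = EDF/BG/- → run E
t=5: L0/L1/L2 = EDF/BG/- → run E
t=6: L0/L1/L2 = DF/BG/- → run D
t=7: L0/L1/L2 = DF/BG/- → run D
t=8: L0/L1/L2 = F/BG/- → run F
t=9: L0/L1/L2 = F/BG/- → run F
t=10: L0/L1/L2 = -/BGF/- → run B
t=11: L0/L1/L2 = -/BGF/- → run B
t=12: L0/L1/L2 = -/BGF/- → run B
t=13: L0/L1/L2 = -/BGF/- → run B
t=14: L0/L1/L2 = -/GF/B → run G
t=15: L0/L1/L2 = -/GF/B → run G
t=16: L0/L1/L2 = -/GF/B → run G
t=17: L0/L1/L2 = -/F/B → run F
t=18: L0/L1/L2 = -/F/B → run F
t=19: L0/L1/L2 = -/F/B → run F
t=20: L0/L1/L2 = -/F/B → run F
t=21: L0/L1/L2 = -/-/B → run B
t=22: L0/L1/L2 = -/-/B → run B
t=23: (idle)
t=24: (idle)
t=25: (idle)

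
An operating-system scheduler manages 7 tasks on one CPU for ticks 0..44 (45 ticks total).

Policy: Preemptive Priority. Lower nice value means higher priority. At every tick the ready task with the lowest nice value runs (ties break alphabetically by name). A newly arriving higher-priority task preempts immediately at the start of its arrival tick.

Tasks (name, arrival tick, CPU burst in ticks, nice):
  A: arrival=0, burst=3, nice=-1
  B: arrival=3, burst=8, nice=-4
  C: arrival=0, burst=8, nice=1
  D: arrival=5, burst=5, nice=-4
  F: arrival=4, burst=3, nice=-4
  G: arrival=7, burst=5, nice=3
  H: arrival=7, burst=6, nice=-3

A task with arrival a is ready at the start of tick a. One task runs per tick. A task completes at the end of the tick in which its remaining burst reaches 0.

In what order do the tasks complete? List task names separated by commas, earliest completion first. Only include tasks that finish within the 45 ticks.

completion order = A, B, D, F, H, C, G

t=0: ready={A,C} → run A
t=1: ready={A,C} → run A
t=2: ready={A,C} → run A
t=3: ready={B,C} → run B
t=4: ready={B,C,F} → run B
t=5: ready={B,C,D,F} → run B
t=6: ready={B,C,D,F} → run B
t=7: ready={B,C,D,F,G,H} → run B
t=8: ready={B,C,D,F,G,H} → run B
t=9: ready={B,C,D,F,G,H} → run B
t=10: ready={B,C,D,F,G,H} → run B
t=11: ready={C,D,F,G,H} → run D
t=12: ready={C,D,F,G,H} → run D
t=13: ready={C,D,F,G,H} → run D
t=14: ready={C,D,F,G,H} → run D
t=15: ready={C,D,F,G,H} → run D
t=16: ready={C,F,G,H} → run F
t=17: ready={C,F,G,H} → run F
t=18: ready={C,F,G,H} → run F
t=19: ready={C,G,H} → run H
t=20: ready={C,G,H} → run H
t=21: ready={C,G,H} → run H
t=22: ready={C,G,H} → run H
t=23: ready={C,G,H} → run H
t=24: ready={C,G,H} → run H
t=25: ready={C,G} → run C
t=26: ready={C,G} → run C
t=27: ready={C,G} → run C
t=28: ready={C,G} → run C
t=29: ready={C,G} → run C
t=30: ready={C,G} → run C
t=31: ready={C,G} → run C
t=32: ready={C,G} → run C
t=33: ready={G} → run G
t=34: ready={G} → run G
t=35: ready={G} → run G
t=36: ready={G} → run G
t=37: ready={G} → run G
t=38: (idle)
t=39: (idle)
t=40: (idle)
t=41: (idle)
t=42: (idle)
t=43: (idle)
t=44: (idle)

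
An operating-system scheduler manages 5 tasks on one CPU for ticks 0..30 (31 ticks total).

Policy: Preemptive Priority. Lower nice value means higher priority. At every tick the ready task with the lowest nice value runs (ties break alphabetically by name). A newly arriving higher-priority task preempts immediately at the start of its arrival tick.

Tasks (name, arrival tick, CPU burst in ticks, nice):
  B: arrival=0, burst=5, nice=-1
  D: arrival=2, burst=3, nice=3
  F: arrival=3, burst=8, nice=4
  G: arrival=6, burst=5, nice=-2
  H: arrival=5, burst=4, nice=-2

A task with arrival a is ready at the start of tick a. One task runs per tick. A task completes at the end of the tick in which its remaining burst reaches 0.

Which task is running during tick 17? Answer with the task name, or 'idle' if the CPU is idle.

running at tick 17 = F

t=0: ready={B} → run B
t=1: ready={B} → run B
t=2: ready={B,D} → run B
t=3: ready={B,D,F} → run B
t=4: ready={B,D,F} → run B
t=5: ready={D,F,H} → run H
t=6: ready={D,F,G,H} → run G
t=7: ready={D,F,G,H} → run G
t=8: ready={D,F,G,H} → run G
t=9: ready={D,F,G,H} → run G
t=10: ready={D,F,G,H} → run G
t=11: ready={D,F,H} → run H
t=12: ready={D,F,H} → run H
t=13: ready={D,F,H} → run H
t=14: ready={D,F} → run D
t=15: ready={D,F} → run D
t=16: ready={D,F} → run D
t=17: ready={F} → run F
t=18: ready={F} → run F
t=19: ready={F} → run F
t=20: ready={F} → run F
t=21: ready={F} → run F
t=22: ready={F} → run F
t=23: ready={F} → run F
t=24: ready={F} → run F
t=25: (idle)
t=26: (idle)
t=27: (idle)
t=28: (idle)
t=29: (idle)
t=30: (idle)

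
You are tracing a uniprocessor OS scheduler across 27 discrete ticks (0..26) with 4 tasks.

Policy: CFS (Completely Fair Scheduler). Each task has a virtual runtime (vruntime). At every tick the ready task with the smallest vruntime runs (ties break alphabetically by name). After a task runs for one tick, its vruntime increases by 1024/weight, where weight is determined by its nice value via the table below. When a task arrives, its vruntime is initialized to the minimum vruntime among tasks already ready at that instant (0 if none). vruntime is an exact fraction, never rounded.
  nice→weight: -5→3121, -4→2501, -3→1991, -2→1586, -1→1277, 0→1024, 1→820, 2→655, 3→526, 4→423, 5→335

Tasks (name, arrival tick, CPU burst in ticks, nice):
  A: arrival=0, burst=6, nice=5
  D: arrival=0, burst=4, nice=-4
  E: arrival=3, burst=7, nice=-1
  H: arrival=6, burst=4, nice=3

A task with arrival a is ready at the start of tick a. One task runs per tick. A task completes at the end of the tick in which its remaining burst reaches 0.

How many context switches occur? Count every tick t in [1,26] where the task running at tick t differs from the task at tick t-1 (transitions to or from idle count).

t=0: vr[A=0 D=0] → run A
t=1: vr[A=1024/335 D=0] → run D
t=2: vr[A=1024/335 D=1024/2501] → run D
t=3: vr[A=1024/335 D=2048/2501 E=2048/2501] → run D
t=4: vr[A=1024/335 D=3072/2501 E=2048/2501] → run E
t=5: vr[A=1024/335 D=3072/2501 E=5176320/3193777] → run D
t=6: vr[A=1024/335 E=5176320/3193777 H=5176320/3193777] → run E
t=7: vr[A=1024/335 E=7737344/3193777 H=5176320/3193777] → run H
t=8: vr[A=1024/335 E=7737344/3193777 H=2996585984/839963351] → run E
t=9: vr[A=1024/335 E=10298368/3193777 H=2996585984/839963351] → run A
t=10: vr[A=2048/335 E=10298368/3193777 H=2996585984/839963351] → run E
t=11: vr[A=2048/335 E=12859392/3193777 H=2996585984/839963351] → run H
t=12: vr[A=2048/335 E=12859392/3193777 H=4631799808/839963351] → run E
t=13: vr[A=2048/335 E=15420416/3193777 H=4631799808/839963351] → run E
t=14: vr[A=2048/335 E=17981440/3193777 H=4631799808/839963351] → run H
t=15: vr[A=2048/335 E=17981440/3193777 H=6267013632/839963351] → run E
t=16: vr[A=2048/335 H=6267013632/839963351] → run A
t=17: vr[A=3072/335 H=6267013632/839963351] → run H
t=18: vr[A=3072/335] → run A
t=19: vr[A=4096/335] → run A
t=20: vr[A=1024/67] → run A
t=21: (idle)
t=22: (idle)
t=23: (idle)
t=24: (idle)
t=25: (idle)
t=26: (idle)

context switches = 16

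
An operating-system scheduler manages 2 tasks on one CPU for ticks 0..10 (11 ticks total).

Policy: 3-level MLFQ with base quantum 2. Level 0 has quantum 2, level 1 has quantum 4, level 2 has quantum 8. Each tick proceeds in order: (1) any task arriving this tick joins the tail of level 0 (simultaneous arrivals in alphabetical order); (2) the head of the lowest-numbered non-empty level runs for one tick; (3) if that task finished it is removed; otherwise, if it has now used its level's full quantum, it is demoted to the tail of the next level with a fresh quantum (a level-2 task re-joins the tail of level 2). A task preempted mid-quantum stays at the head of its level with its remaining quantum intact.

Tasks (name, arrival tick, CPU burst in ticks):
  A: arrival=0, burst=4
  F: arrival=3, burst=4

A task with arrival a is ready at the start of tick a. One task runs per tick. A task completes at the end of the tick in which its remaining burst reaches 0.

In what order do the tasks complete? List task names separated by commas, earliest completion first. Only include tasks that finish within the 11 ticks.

completion order = A, F

t=0: L0/L1/L2 = A/-/- → run A
t=1: L0/L1/L2 = A/-/- → run A
t=2: L0/L1/L2 = -/A/- → run A
t=3: L0/L1/L2 = F/A/- → run F
t=4: L0/L1/L2 = F/A/- → run F
t=5: L0/L1/L2 = -/AF/- → run A
t=6: L0/L1/L2 = -/F/- → run F
t=7: L0/L1/L2 = -/F/- → run F
t=8: (idle)
t=9: (idle)
t=10: (idle)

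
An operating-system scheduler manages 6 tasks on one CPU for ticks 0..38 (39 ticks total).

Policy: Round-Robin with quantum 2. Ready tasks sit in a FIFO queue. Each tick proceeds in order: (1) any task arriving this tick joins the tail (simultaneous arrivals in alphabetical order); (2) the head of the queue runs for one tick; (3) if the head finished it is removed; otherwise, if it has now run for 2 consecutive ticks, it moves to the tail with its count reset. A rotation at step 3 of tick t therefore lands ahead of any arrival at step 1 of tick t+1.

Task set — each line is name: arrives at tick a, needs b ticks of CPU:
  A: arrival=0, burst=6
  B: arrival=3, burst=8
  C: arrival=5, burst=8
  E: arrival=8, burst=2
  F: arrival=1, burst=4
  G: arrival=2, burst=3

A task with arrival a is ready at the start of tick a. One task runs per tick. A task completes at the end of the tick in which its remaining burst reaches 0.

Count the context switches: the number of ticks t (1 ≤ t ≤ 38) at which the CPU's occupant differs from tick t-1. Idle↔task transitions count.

t=0: queue=[A] q_used=0 → run A
t=1: queue=[A,F] q_used=1 → run A
t=2: queue=[F,A,G] q_used=0 → run F
t=3: queue=[F,A,G,B] q_used=1 → run F
t=4: queue=[A,G,B,F] q_used=0 → run A
t=5: queue=[A,G,B,F,C] q_used=1 → run A
t=6: queue=[G,B,F,C,A] q_used=0 → run G
t=7: queue=[G,B,F,C,A] q_used=1 → run G
t=8: queue=[B,F,C,A,G,E] q_used=0 → run B
t=9: queue=[B,F,C,A,G,E] q_used=1 → run B
t=10: queue=[F,C,A,G,E,B] q_used=0 → run F
t=11: queue=[F,C,A,G,E,B] q_used=1 → run F
t=12: queue=[C,A,G,E,B] q_used=0 → run C
t=13: queue=[C,A,G,E,B] q_used=1 → run C
t=14: queue=[A,G,E,B,C] q_used=0 → run A
t=15: queue=[A,G,E,B,C] q_used=1 → run A
t=16: queue=[G,E,B,C] q_used=0 → run G
t=17: queue=[E,B,C] q_used=0 → run E
t=18: queue=[E,B,C] q_used=1 → run E
t=19: queue=[B,C] q_used=0 → run B
t=20: queue=[B,C] q_used=1 → run B
t=21: queue=[C,B] q_used=0 → run C
t=22: queue=[C,B] q_used=1 → run C
t=23: queue=[B,C] q_used=0 → run B
t=24: queue=[B,C] q_used=1 → run B
t=25: queue=[C,B] q_used=0 → run C
t=26: queue=[C,B] q_used=1 → run C
t=27: queue=[B,C] q_used=0 → run B
t=28: queue=[B,C] q_used=1 → run B
t=29: queue=[C] q_used=0 → run C
t=30: queue=[C] q_used=1 → run C
t=31: (idle)
t=32: (idle)
t=33: (idle)
t=34: (idle)
t=35: (idle)
t=36: (idle)
t=37: (idle)
t=38: (idle)

context switches = 16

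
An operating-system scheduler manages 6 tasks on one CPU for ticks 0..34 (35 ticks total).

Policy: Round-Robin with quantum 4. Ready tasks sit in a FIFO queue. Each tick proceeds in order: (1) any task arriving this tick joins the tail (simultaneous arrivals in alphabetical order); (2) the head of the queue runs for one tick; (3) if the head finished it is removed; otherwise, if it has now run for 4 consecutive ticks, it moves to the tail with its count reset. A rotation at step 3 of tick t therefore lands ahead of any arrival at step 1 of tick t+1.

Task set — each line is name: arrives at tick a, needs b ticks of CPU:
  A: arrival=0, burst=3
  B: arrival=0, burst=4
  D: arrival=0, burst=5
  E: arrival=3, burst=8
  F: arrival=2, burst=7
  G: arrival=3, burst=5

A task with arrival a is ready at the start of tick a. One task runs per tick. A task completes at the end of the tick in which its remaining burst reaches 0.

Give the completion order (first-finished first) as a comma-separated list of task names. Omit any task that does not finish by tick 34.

completion order = A, B, D, F, E, G

t=0: queue=[A,B,D] q_used=0 → run A
t=1: queue=[A,B,D] q_used=1 → run A
t=2: queue=[A,B,D,F] q_used=2 → run A
t=3: queue=[B,D,F,E,G] q_used=0 → run B
t=4: queue=[B,D,F,E,G] q_used=1 → run B
t=5: queue=[B,D,F,E,G] q_used=2 → run B
t=6: queue=[B,D,F,E,G] q_used=3 → run B
t=7: queue=[D,F,E,G] q_used=0 → run D
t=8: queue=[D,F,E,G] q_used=1 → run D
t=9: queue=[D,F,E,G] q_used=2 → run D
t=10: queue=[D,F,E,G] q_used=3 → run D
t=11: queue=[F,E,G,D] q_used=0 → run F
t=12: queue=[F,E,G,D] q_used=1 → run F
t=13: queue=[F,E,G,D] q_used=2 → run F
t=14: queue=[F,E,G,D] q_used=3 → run F
t=15: queue=[E,G,D,F] q_used=0 → run E
t=16: queue=[E,G,D,F] q_used=1 → run E
t=17: queue=[E,G,D,F] q_used=2 → run E
t=18: queue=[E,G,D,F] q_used=3 → run E
t=19: queue=[G,D,F,E] q_used=0 → run G
t=20: queue=[G,D,F,E] q_used=1 → run G
t=21: queue=[G,D,F,E] q_used=2 → run G
t=22: queue=[G,D,F,E] q_used=3 → run G
t=23: queue=[D,F,E,G] q_used=0 → run D
t=24: queue=[F,E,G] q_used=0 → run F
t=25: queue=[F,E,G] q_used=1 → run F
t=26: queue=[F,E,G] q_used=2 → run F
t=27: queue=[E,G] q_used=0 → run E
t=28: queue=[E,G] q_used=1 → run E
t=29: queue=[E,G] q_used=2 → run E
t=30: queue=[E,G] q_used=3 → run E
t=31: queue=[G] q_used=0 → run G
t=32: (idle)
t=33: (idle)
t=34: (idle)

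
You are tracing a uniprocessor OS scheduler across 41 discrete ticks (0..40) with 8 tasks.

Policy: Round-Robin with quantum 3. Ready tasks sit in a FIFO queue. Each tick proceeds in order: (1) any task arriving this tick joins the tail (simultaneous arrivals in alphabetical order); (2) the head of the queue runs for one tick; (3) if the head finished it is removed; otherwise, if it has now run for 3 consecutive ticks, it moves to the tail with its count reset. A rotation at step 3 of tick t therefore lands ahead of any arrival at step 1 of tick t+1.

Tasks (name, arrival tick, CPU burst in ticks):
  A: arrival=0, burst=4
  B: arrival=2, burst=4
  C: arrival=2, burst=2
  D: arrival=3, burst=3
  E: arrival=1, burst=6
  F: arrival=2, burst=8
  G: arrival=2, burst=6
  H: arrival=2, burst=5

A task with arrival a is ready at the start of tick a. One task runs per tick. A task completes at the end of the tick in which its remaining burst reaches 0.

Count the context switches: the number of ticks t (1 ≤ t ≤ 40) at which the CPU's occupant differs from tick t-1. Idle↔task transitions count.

context switches = 15

t=0: queue=[A] q_used=0 → run A
t=1: queue=[A,E] q_used=1 → run A
t=2: queue=[A,E,B,C,F,G,H] q_used=2 → run A
t=3: queue=[E,B,C,F,G,H,A,D] q_used=0 → run E
t=4: queue=[E,B,C,F,G,H,A,D] q_used=1 → run E
t=5: queue=[E,B,C,F,G,H,A,D] q_used=2 → run E
t=6: queue=[B,C,F,G,H,A,D,E] q_used=0 → run B
t=7: queue=[B,C,F,G,H,A,D,E] q_used=1 → run B
t=8: queue=[B,C,F,G,H,A,D,E] q_used=2 → run B
t=9: queue=[C,F,G,H,A,D,E,B] q_used=0 → run C
t=10: queue=[C,F,G,H,A,D,E,B] q_used=1 → run C
t=11: queue=[F,G,H,A,D,E,B] q_used=0 → run F
t=12: queue=[F,G,H,A,D,E,B] q_used=1 → run F
t=13: queue=[F,G,H,A,D,E,B] q_used=2 → run F
t=14: queue=[G,H,A,D,E,B,F] q_used=0 → run G
t=15: queue=[G,H,A,D,E,B,F] q_used=1 → run G
t=16: queue=[G,H,A,D,E,B,F] q_used=2 → run G
t=17: queue=[H,A,D,E,B,F,G] q_used=0 → run H
t=18: queue=[H,A,D,E,B,F,G] q_used=1 → run H
t=19: queue=[H,A,D,E,B,F,G] q_used=2 → run H
t=20: queue=[A,D,E,B,F,G,H] q_used=0 → run A
t=21: queue=[D,E,B,F,G,H] q_used=0 → run D
t=22: queue=[D,E,B,F,G,H] q_used=1 → run D
t=23: queue=[D,E,B,F,G,H] q_used=2 → run D
t=24: queue=[E,B,F,G,H] q_used=0 → run E
t=25: queue=[E,B,F,G,H] q_used=1 → run E
t=26: queue=[E,B,F,G,H] q_used=2 → run E
t=27: queue=[B,F,G,H] q_used=0 → run B
t=28: queue=[F,G,H] q_used=0 → run F
t=29: queue=[F,G,H] q_used=1 → run F
t=30: queue=[F,G,H] q_used=2 → run F
t=31: queue=[G,H,F] q_used=0 → run G
t=32: queue=[G,H,F] q_used=1 → run G
t=33: queue=[G,H,F] q_used=2 → run G
t=34: queue=[H,F] q_used=0 → run H
t=35: queue=[H,F] q_used=1 → run H
t=36: queue=[F] q_used=0 → run F
t=37: queue=[F] q_used=1 → run F
t=38: (idle)
t=39: (idle)
t=40: (idle)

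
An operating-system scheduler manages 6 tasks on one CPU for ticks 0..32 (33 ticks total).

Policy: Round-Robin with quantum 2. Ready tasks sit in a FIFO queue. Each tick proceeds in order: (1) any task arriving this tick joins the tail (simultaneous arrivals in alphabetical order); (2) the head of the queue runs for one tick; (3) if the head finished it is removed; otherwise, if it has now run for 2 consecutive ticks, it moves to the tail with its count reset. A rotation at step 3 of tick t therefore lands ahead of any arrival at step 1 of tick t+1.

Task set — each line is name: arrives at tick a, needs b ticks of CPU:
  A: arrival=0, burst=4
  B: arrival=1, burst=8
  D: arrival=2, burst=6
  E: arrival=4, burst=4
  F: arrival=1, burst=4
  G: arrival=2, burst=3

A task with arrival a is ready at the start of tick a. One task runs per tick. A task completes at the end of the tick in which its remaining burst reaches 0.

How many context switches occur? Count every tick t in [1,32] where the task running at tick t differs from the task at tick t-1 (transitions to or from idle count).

context switches = 15

t=0: queue=[A] q_used=0 → run A
t=1: queue=[A,B,F] q_used=1 → run A
t=2: queue=[B,F,A,D,G] q_used=0 → run B
t=3: queue=[B,F,A,D,G] q_used=1 → run B
t=4: queue=[F,A,D,G,B,E] q_used=0 → run F
t=5: queue=[F,A,D,G,B,E] q_used=1 → run F
t=6: queue=[A,D,G,B,E,F] q_used=0 → run A
t=7: queue=[A,D,G,B,E,F] q_used=1 → run A
t=8: queue=[D,G,B,E,F] q_used=0 → run D
t=9: queue=[D,G,B,E,F] q_used=1 → run D
t=10: queue=[G,B,E,F,D] q_used=0 → run G
t=11: queue=[G,B,E,F,D] q_used=1 → run G
t=12: queue=[B,E,F,D,G] q_used=0 → run B
t=13: queue=[B,E,F,D,G] q_used=1 → run B
t=14: queue=[E,F,D,G,B] q_used=0 → run E
t=15: queue=[E,F,D,G,B] q_used=1 → run E
t=16: queue=[F,D,G,B,E] q_used=0 → run F
t=17: queue=[F,D,G,B,E] q_used=1 → run F
t=18: queue=[D,G,B,E] q_used=0 → run D
t=19: queue=[D,G,B,E] q_used=1 → run D
t=20: queue=[G,B,E,D] q_used=0 → run G
t=21: queue=[B,E,D] q_used=0 → run B
t=22: queue=[B,E,D] q_used=1 → run B
t=23: queue=[E,D,B] q_used=0 → run E
t=24: queue=[E,D,B] q_used=1 → run E
t=25: queue=[D,B] q_used=0 → run D
t=26: queue=[D,B] q_used=1 → run D
t=27: queue=[B] q_used=0 → run B
t=28: queue=[B] q_used=1 → run B
t=29: (idle)
t=30: (idle)
t=31: (idle)
t=32: (idle)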